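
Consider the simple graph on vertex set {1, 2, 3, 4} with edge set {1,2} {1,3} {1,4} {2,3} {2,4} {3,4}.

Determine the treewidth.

A width-3 tree decomposition is:
Bags: B1 = {1, 2, 3, 4}
Tree: (single bag)
A single bag containing all 4 vertices is trivially a valid decomposition of width 3. On the other hand G contains the 4-clique {1, 2, 3, 4}. A clique must lie in a single bag of any decomposition, so no decomposition can have width below 3. Therefore the treewidth is 3.

3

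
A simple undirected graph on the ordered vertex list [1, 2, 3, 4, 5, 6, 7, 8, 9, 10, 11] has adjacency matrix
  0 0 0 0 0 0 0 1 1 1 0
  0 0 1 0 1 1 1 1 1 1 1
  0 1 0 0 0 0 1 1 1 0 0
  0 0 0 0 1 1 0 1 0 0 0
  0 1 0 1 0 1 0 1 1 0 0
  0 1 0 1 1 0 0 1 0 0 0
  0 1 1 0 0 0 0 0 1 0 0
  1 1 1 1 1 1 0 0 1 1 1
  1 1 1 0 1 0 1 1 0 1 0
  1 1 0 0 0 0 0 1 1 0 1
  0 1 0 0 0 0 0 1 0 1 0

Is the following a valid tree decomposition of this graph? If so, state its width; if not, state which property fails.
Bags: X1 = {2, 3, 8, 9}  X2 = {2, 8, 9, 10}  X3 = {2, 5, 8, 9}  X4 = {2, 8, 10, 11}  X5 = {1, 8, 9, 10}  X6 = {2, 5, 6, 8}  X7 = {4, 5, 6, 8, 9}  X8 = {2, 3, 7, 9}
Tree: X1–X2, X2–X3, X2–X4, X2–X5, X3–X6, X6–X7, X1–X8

A tree decomposition must satisfy three properties: every vertex lies in some bag; for every edge, both endpoints lie together in some bag; and for every vertex, the bags containing it form a connected subtree. Here bags containing vertex 9 are not connected in the tree, so the decomposition is invalid.

No — bags containing vertex 9 are not connected in the tree.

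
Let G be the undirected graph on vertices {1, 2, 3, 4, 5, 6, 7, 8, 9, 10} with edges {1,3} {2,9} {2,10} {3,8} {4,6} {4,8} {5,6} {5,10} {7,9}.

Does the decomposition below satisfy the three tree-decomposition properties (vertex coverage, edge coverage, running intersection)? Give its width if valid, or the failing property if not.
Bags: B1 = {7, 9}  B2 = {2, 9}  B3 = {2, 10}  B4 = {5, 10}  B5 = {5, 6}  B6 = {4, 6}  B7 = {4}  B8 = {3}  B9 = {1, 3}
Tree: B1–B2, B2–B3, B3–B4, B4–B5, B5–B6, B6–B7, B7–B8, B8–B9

No — vertex 8 appears in no bag.

A tree decomposition must satisfy three properties: every vertex lies in some bag; for every edge, both endpoints lie together in some bag; and for every vertex, the bags containing it form a connected subtree. Here vertex 8 appears in no bag, so the decomposition is invalid.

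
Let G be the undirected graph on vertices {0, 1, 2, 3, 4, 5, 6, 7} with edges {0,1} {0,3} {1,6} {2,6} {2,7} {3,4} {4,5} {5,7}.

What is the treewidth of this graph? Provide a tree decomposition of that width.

Each bag holds 3 vertices, so the decomposition has width 2, which upper-bounds the treewidth. For the lower bound, G contains the cycle 7–2–6–1–0–3–4–5–7, so G is not a forest; only forests have treewidth ≤ 1, hence tw(G) ≥ 2. Hence tw(G) = 2 exactly.

Treewidth 2.
One such decomposition:
Bags: B1 = {2, 6, 7}  B2 = {1, 6, 7}  B3 = {0, 1, 7}  B4 = {0, 3, 7}  B5 = {3, 4, 7}  B6 = {4, 5, 7}
Tree: B1–B2, B2–B3, B3–B4, B4–B5, B5–B6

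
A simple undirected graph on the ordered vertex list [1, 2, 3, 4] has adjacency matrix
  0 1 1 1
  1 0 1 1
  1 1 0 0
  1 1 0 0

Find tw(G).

A width-2 tree decomposition is:
Bags: B1 = {1, 2, 4}  B2 = {1, 2, 3}
Tree: B1–B2
Each bag holds 3 vertices, so the decomposition has width 2, which upper-bounds the treewidth. Conversely, {1, 2, 3} is a clique of size 3, and the vertices of any clique must share a bag in every tree decomposition; so some bag has ≥ 3 vertices and tw(G) ≥ 2. Combining the bounds, tw(G) = 2.

2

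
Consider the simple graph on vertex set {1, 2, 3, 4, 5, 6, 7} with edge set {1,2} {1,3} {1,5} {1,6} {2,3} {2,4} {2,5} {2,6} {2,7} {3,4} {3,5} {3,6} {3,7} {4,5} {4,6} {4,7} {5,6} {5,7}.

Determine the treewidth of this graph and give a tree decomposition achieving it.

Treewidth 4.
One optimal decomposition is:
Bags: B1 = {2, 3, 4, 5, 6}  B2 = {2, 3, 4, 5, 7}  B3 = {1, 2, 3, 5, 6}
Tree: B1–B2, B1–B3

The largest bag has 5 vertices, giving width 4; this decomposition certifies tw(G) ≤ 4. For the lower bound, the 5 vertices {1, 2, 3, 5, 6} are pairwise adjacent, and any tree decomposition puts a clique entirely inside one bag — forcing width ≥ 4. Combining the bounds, tw(G) = 4.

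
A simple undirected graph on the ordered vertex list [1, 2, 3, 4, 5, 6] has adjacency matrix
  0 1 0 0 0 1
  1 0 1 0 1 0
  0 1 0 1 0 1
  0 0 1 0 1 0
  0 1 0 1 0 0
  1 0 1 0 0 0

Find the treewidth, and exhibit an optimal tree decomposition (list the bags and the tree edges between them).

Treewidth 2.
One such decomposition:
Bags: B1 = {1, 2, 6}  B2 = {2, 3, 6}  B3 = {2, 3, 5}  B4 = {3, 4, 5}
Tree: B1–B2, B2–B3, B3–B4

The largest bag has 3 vertices, giving width 2; this decomposition certifies tw(G) ≤ 2. The edges 1–6–3–2–1 form a cycle, so G is not a tree and its treewidth is at least 2. Combining the bounds, tw(G) = 2.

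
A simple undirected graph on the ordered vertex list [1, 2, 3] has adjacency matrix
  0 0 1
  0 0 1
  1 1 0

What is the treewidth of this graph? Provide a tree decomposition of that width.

Treewidth 1.
One optimal decomposition is:
Bags: B1 = {1, 3}  B2 = {2, 3}
Tree: B1–B2

The largest bag has 2 vertices, giving width 1; this decomposition certifies tw(G) ≤ 1. G has an edge, so its treewidth is at least 1. The upper and lower bounds meet at 1, so that is the treewidth.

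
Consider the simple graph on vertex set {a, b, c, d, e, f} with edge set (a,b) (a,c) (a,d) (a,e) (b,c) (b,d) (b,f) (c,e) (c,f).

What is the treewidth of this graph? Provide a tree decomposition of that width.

Treewidth 2.
Bags: B1 = {a, b, d}  B2 = {a, b, c}  B3 = {a, c, e}  B4 = {b, c, f}
Tree: B1–B2, B2–B3, B2–B4

Every bag has size at most 3, so the width is 3 − 1 = 2 and tw(G) ≤ 2. On the other hand G contains the 3-clique {a, b, d}. A clique must lie in a single bag of any decomposition, so no decomposition can have width below 2. Therefore the treewidth is 2.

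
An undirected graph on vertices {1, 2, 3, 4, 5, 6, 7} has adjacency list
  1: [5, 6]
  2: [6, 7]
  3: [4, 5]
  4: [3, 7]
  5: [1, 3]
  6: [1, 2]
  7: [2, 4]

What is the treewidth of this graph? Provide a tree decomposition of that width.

Treewidth 2.
One optimal decomposition is:
Bags: B1 = {3, 4, 7}  B2 = {3, 5, 7}  B3 = {1, 5, 7}  B4 = {1, 6, 7}  B5 = {2, 6, 7}
Tree: B1–B2, B2–B3, B3–B4, B4–B5

Every bag has size at most 3, so the width is 3 − 1 = 2 and tw(G) ≤ 2. For the lower bound, G contains the cycle 7–4–3–5–1–6–2–7, so G is not a forest; only forests have treewidth ≤ 1, hence tw(G) ≥ 2. Therefore the treewidth is 2.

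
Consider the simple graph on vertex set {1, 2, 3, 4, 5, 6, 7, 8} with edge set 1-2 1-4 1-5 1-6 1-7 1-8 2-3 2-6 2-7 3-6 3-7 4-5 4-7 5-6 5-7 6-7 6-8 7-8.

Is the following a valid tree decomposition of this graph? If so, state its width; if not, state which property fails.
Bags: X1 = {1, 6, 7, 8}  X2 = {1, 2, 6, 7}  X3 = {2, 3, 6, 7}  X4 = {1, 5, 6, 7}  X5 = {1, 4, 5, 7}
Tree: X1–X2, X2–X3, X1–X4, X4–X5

Yes; width 3.

Every vertex of G appears in some bag (union = {1, 2, 3, 4, 5, 6, 7, 8}); every edge is covered by a bag; and for each vertex v the set of bags containing v is connected in the bag tree. The decomposition is therefore valid. The largest bag has 4 vertices, so the width is 3.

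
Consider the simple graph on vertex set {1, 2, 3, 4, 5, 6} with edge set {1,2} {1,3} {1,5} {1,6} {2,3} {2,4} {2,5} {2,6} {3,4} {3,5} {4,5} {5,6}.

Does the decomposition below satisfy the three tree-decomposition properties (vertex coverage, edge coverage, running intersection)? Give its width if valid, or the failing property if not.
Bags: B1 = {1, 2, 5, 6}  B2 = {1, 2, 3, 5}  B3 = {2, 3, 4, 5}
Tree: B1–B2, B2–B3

Yes; width 3.

Every vertex of G appears in some bag (union = {1, 2, 3, 4, 5, 6}); every edge is covered by a bag; and for each vertex v the set of bags containing v is connected in the bag tree. The decomposition is therefore valid. The largest bag has 4 vertices, so the width is 3.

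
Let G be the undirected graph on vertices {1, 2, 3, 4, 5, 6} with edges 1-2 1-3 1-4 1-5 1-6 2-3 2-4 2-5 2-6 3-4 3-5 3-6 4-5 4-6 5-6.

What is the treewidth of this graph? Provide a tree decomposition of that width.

With just one bag of size 6, the width is 6 − 1 = 5, so tw(G) ≤ 5. Conversely, {1, 2, 3, 4, 5, 6} is a clique of size 6, and the vertices of any clique must share a bag in every tree decomposition; so some bag has ≥ 6 vertices and tw(G) ≥ 5. Hence tw(G) = 5 exactly.

Treewidth 5.
One optimal decomposition is:
Bags: B1 = {1, 2, 3, 4, 5, 6}
Tree: (single bag)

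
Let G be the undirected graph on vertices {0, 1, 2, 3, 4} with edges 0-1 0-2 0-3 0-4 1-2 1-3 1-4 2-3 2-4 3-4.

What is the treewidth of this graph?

4

A width-4 tree decomposition is:
Bags: B1 = {0, 1, 2, 3, 4}
Tree: (single bag)
With just one bag of size 5, the width is 5 − 1 = 4, so tw(G) ≤ 4. Conversely, {0, 1, 2, 3, 4} is a clique of size 5, and the vertices of any clique must share a bag in every tree decomposition; so some bag has ≥ 5 vertices and tw(G) ≥ 4. The upper and lower bounds meet at 4, so that is the treewidth.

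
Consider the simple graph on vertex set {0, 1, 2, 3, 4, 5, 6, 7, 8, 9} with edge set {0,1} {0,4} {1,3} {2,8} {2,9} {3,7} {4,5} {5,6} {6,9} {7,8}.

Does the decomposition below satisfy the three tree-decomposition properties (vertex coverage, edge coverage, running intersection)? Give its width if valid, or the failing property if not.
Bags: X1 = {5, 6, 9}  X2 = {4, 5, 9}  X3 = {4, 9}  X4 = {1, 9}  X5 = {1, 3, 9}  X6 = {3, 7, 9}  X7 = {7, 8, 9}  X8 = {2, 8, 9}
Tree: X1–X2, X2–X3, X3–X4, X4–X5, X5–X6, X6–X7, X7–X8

A tree decomposition must satisfy three properties: every vertex lies in some bag; for every edge, both endpoints lie together in some bag; and for every vertex, the bags containing it form a connected subtree. Here vertex 0 appears in no bag, so the decomposition is invalid.

No — vertex 0 appears in no bag.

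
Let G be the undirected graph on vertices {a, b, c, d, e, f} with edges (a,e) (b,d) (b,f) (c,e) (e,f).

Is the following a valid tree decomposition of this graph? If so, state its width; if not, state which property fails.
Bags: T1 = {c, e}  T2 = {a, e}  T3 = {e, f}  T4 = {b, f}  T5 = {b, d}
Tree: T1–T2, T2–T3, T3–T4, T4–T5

Checking the three conditions: (i) the bags cover all of {a, b, c, d, e, f}; (ii) for each edge, some bag contains both endpoints; (iii) the bags containing any fixed vertex form a subtree. All hold, so the decomposition is valid with width 2 − 1 = 1.

Yes; width 1.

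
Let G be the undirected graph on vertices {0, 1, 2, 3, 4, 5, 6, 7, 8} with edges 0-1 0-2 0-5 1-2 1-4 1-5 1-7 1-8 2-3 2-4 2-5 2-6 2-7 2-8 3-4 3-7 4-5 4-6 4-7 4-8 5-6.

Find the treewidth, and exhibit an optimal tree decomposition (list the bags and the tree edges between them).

Treewidth 3.
One such decomposition:
Bags: B1 = {1, 2, 4, 5}  B2 = {1, 2, 4, 7}  B3 = {2, 3, 4, 7}  B4 = {0, 1, 2, 5}  B5 = {2, 4, 5, 6}  B6 = {1, 2, 4, 8}
Tree: B1–B2, B2–B3, B1–B4, B1–B5, B1–B6

The largest bag has 4 vertices, giving width 3; this decomposition certifies tw(G) ≤ 3. Conversely, {0, 1, 2, 5} is a clique of size 4, and the vertices of any clique must share a bag in every tree decomposition; so some bag has ≥ 4 vertices and tw(G) ≥ 3. Hence tw(G) = 3 exactly.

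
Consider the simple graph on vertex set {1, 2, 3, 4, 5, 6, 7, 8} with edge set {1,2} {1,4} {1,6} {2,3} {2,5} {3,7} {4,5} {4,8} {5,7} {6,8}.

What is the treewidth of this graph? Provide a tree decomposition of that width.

Treewidth 2.
One such decomposition:
Bags: B1 = {2, 3, 7}  B2 = {2, 5, 7}  B3 = {1, 2, 5}  B4 = {1, 4, 5}  B5 = {1, 4, 6}  B6 = {4, 6, 8}
Tree: B1–B2, B2–B3, B3–B4, B4–B5, B5–B6

Every bag has size at most 3, so the width is 3 − 1 = 2 and tw(G) ≤ 2. Since 3–7–5–2–3 is a cycle in G, G is not acyclic. Forests are exactly the graphs of treewidth ≤ 1, so tw(G) ≥ 2. Hence tw(G) = 2 exactly.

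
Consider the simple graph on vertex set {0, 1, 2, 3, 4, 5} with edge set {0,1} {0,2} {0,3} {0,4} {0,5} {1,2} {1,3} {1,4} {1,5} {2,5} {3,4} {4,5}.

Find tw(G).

3

A width-3 tree decomposition is:
Bags: B1 = {0, 1, 4, 5}  B2 = {0, 1, 2, 5}  B3 = {0, 1, 3, 4}
Tree: B1–B2, B1–B3
Every bag has size at most 4, so the width is 4 − 1 = 3 and tw(G) ≤ 3. Conversely, {0, 1, 2, 5} is a clique of size 4, and the vertices of any clique must share a bag in every tree decomposition; so some bag has ≥ 4 vertices and tw(G) ≥ 3. Therefore the treewidth is 3.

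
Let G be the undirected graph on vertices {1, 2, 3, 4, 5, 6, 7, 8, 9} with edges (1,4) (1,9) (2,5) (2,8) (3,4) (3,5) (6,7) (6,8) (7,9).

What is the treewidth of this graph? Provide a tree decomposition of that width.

Treewidth 2.
One optimal decomposition is:
Bags: B1 = {1, 3, 4}  B2 = {1, 3, 9}  B3 = {3, 7, 9}  B4 = {3, 6, 7}  B5 = {3, 6, 8}  B6 = {2, 3, 8}  B7 = {2, 3, 5}
Tree: B1–B2, B2–B3, B3–B4, B4–B5, B5–B6, B6–B7

Each bag holds 3 vertices, so the decomposition has width 2, which upper-bounds the treewidth. The edges 3–4–1–9–7–6–8–2–5–3 form a cycle, so G is not a tree and its treewidth is at least 2. Combining the bounds, tw(G) = 2.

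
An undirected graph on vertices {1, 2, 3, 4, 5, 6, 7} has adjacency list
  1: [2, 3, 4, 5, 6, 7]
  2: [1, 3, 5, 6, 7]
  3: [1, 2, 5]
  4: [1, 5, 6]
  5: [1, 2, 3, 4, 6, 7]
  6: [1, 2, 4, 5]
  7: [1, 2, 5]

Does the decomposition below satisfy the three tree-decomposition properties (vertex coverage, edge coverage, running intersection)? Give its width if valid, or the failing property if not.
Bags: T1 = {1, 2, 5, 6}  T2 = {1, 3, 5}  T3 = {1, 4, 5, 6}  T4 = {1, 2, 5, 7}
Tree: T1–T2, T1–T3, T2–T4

No — edge (2,3) lies in no bag.

A tree decomposition must satisfy three properties: every vertex lies in some bag; for every edge, both endpoints lie together in some bag; and for every vertex, the bags containing it form a connected subtree. Here edge (2,3) lies in no bag, so the decomposition is invalid.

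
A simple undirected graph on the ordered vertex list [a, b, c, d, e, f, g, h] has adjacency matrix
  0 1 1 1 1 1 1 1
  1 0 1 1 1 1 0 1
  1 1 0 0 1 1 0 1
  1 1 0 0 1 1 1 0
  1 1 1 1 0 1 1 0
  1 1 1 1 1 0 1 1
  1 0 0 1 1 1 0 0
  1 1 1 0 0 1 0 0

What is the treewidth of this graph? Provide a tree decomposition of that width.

Every bag has size at most 5, so the width is 5 − 1 = 4 and tw(G) ≤ 4. On the other hand G contains the 5-clique {a, d, e, f, g}. A clique must lie in a single bag of any decomposition, so no decomposition can have width below 4. The upper and lower bounds meet at 4, so that is the treewidth.

Treewidth 4.
Bags: B1 = {a, b, d, e, f}  B2 = {a, d, e, f, g}  B3 = {a, b, c, e, f}  B4 = {a, b, c, f, h}
Tree: B1–B2, B1–B3, B3–B4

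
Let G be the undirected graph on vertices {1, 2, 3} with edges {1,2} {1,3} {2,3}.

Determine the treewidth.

2

A width-2 tree decomposition is:
Bags: B1 = {1, 2, 3}
Tree: (single bag)
With just one bag of size 3, the width is 3 − 1 = 2, so tw(G) ≤ 2. On the other hand G contains the 3-clique {1, 2, 3}. A clique must lie in a single bag of any decomposition, so no decomposition can have width below 2. Hence tw(G) = 2 exactly.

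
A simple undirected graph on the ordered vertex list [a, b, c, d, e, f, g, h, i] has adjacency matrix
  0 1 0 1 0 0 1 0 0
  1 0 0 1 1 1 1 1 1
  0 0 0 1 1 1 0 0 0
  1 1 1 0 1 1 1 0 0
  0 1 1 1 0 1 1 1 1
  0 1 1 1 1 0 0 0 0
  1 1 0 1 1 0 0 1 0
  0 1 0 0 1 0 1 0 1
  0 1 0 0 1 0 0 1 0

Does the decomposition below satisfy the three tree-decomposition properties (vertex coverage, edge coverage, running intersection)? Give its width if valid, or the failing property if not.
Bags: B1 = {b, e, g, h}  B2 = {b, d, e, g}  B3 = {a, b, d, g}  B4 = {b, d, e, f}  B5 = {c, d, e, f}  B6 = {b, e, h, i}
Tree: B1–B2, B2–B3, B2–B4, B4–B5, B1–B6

Checking the three conditions: (i) the bags cover all of {a, b, c, d, e, f, g, h, i}; (ii) for each edge, some bag contains both endpoints; (iii) the bags containing any fixed vertex form a subtree. All hold, so the decomposition is valid with width 4 − 1 = 3.

Yes; width 3.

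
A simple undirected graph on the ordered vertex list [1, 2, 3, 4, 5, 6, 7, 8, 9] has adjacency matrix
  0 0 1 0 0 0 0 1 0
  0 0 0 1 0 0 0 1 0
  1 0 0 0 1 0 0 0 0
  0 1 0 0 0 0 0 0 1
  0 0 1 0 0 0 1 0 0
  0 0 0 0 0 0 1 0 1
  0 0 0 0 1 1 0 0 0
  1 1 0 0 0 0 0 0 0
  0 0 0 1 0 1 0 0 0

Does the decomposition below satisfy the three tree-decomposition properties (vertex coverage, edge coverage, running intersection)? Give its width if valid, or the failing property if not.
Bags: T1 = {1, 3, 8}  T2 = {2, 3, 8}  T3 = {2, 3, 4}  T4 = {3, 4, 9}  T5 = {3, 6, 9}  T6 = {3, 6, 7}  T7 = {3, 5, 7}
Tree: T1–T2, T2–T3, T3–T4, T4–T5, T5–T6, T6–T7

Vertex coverage: the bags together contain {1, 2, 3, 4, 5, 6, 7, 8, 9}, the full vertex set. Edge coverage: each edge of G has both endpoints in at least one bag. Running intersection: for every vertex, the bags containing it form a connected subtree. All three properties hold, so this is a valid tree decomposition of width max|bag| − 1 = 2, and hence tw(G) ≤ 2.

Yes; width 2.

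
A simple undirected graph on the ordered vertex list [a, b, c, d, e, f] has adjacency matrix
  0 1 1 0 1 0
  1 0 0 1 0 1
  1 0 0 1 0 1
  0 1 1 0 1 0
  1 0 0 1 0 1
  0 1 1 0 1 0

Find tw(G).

3

A width-3 tree decomposition is:
Bags: B1 = {a, b, c, e}  B2 = {b, c, e, f}  B3 = {b, c, d, e}
Tree: B1–B2, B2–B3
Each bag holds 4 vertices, so the decomposition has width 3, which upper-bounds the treewidth. For the lower bound: the 4 vertex sets {a,e}, {c,f}, {b}, {d} are disjoint, each induces a connected subgraph, and every pair is joined by at least one edge of G. Contracting each set to a single vertex therefore yields K_{4} as a minor, and since treewidth is minor-monotone, tw(G) ≥ tw(K_{4}) = 3. Therefore the treewidth is 3.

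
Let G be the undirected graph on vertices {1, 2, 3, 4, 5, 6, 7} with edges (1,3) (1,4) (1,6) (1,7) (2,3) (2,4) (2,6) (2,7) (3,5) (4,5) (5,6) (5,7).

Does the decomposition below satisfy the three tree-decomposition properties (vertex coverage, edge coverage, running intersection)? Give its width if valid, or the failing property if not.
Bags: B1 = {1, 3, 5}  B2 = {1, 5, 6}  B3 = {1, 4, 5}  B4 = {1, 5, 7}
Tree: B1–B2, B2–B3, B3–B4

A tree decomposition must satisfy three properties: every vertex lies in some bag; for every edge, both endpoints lie together in some bag; and for every vertex, the bags containing it form a connected subtree. Here vertex 2 appears in no bag, so the decomposition is invalid.

No — vertex 2 appears in no bag.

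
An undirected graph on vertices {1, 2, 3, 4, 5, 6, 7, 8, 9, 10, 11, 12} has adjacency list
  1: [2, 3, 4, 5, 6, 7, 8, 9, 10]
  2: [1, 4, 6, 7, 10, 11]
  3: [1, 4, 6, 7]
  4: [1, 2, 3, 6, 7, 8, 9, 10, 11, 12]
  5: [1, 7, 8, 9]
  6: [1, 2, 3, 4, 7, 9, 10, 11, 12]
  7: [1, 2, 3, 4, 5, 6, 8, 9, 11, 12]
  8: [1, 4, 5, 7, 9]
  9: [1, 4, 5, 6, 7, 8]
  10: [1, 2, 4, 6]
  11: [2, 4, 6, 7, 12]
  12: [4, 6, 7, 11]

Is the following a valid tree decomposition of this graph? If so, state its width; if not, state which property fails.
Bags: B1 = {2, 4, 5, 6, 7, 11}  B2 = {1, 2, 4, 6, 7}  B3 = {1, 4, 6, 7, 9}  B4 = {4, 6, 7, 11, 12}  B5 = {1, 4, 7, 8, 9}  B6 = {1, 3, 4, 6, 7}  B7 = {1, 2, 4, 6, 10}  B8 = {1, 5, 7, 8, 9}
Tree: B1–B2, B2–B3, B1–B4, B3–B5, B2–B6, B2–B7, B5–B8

A tree decomposition must satisfy three properties: every vertex lies in some bag; for every edge, both endpoints lie together in some bag; and for every vertex, the bags containing it form a connected subtree. Here bags containing vertex 5 are not connected in the tree, so the decomposition is invalid.

No — bags containing vertex 5 are not connected in the tree.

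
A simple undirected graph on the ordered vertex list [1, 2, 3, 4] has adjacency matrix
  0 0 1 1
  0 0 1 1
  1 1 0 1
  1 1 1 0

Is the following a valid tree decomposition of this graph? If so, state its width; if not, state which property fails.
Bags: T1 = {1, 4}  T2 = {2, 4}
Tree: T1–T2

A tree decomposition must satisfy three properties: every vertex lies in some bag; for every edge, both endpoints lie together in some bag; and for every vertex, the bags containing it form a connected subtree. Here vertex 3 appears in no bag, so the decomposition is invalid.

No — vertex 3 appears in no bag.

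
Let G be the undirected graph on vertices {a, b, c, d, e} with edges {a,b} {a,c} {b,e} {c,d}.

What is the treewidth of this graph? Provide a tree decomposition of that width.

Every bag has size at most 2, so the width is 2 − 1 = 1 and tw(G) ≤ 1. Any graph with an edge has treewidth ≥ 1, and G has the edge e–b. Hence tw(G) = 1 exactly.

Treewidth 1.
One optimal decomposition is:
Bags: B1 = {b, e}  B2 = {a, b}  B3 = {a, c}  B4 = {c, d}
Tree: B1–B2, B2–B3, B3–B4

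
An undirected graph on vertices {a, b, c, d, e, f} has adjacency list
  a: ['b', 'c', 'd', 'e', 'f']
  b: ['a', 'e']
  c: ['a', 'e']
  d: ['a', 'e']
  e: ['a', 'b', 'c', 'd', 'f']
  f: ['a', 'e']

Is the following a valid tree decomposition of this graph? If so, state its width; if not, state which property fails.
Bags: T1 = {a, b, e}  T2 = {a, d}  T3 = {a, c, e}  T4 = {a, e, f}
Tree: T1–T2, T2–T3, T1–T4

No — edge (e,d) lies in no bag.

A tree decomposition must satisfy three properties: every vertex lies in some bag; for every edge, both endpoints lie together in some bag; and for every vertex, the bags containing it form a connected subtree. Here edge (e,d) lies in no bag, so the decomposition is invalid.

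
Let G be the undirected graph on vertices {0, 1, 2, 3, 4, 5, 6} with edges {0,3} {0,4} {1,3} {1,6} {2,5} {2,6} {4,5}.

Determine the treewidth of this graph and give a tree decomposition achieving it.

Treewidth 2.
Bags: B1 = {1, 3, 6}  B2 = {0, 3, 6}  B3 = {0, 4, 6}  B4 = {4, 5, 6}  B5 = {2, 5, 6}
Tree: B1–B2, B2–B3, B3–B4, B4–B5

Every bag has size at most 3, so the width is 3 − 1 = 2 and tw(G) ≤ 2. The edges 6–1–3–0–4–5–2–6 form a cycle, so G is not a tree and its treewidth is at least 2. Hence tw(G) = 2 exactly.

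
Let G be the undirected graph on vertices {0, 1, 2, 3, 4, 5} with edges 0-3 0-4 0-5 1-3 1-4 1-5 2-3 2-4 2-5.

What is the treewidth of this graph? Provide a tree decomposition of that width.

Each bag holds 4 vertices, so the decomposition has width 3, which upper-bounds the treewidth. For the lower bound: the 4 vertex sets {0,3}, {1,5}, {4}, {2} are disjoint, each induces a connected subgraph, and every pair is joined by at least one edge of G. Contracting each set to a single vertex therefore yields K_{4} as a minor, and since treewidth is minor-monotone, tw(G) ≥ tw(K_{4}) = 3. Hence tw(G) = 3 exactly.

Treewidth 3.
Bags: B1 = {0, 3, 4, 5}  B2 = {1, 3, 4, 5}  B3 = {2, 3, 4, 5}
Tree: B1–B2, B2–B3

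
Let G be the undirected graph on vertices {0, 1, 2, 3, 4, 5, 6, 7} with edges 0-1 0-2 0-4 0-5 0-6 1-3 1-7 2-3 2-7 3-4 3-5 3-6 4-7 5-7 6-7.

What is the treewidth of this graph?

3

A width-3 tree decomposition is:
Bags: B1 = {0, 3, 5, 7}  B2 = {0, 2, 3, 7}  B3 = {0, 3, 4, 7}  B4 = {0, 3, 6, 7}  B5 = {0, 1, 3, 7}
Tree: B1–B2, B2–B3, B3–B4, B4–B5
Each bag holds 4 vertices, so the decomposition has width 3, which upper-bounds the treewidth. For the lower bound: the 4 vertex sets {5,7}, {2,3}, {0}, {4} are disjoint, each induces a connected subgraph, and every pair is joined by at least one edge of G. Contracting each set to a single vertex therefore yields K_{4} as a minor, and since treewidth is minor-monotone, tw(G) ≥ tw(K_{4}) = 3. Combining the bounds, tw(G) = 3.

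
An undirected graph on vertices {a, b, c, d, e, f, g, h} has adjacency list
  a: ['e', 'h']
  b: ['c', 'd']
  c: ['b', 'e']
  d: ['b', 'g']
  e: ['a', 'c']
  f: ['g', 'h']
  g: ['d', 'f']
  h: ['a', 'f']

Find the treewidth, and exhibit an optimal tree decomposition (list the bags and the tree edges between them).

Treewidth 2.
Bags: B1 = {f, g, h}  B2 = {a, g, h}  B3 = {a, e, g}  B4 = {c, e, g}  B5 = {b, c, g}  B6 = {b, d, g}
Tree: B1–B2, B2–B3, B3–B4, B4–B5, B5–B6

The largest bag has 3 vertices, giving width 2; this decomposition certifies tw(G) ≤ 2. The edges g–f–h–a–e–c–b–d–g form a cycle, so G is not a tree and its treewidth is at least 2. Hence tw(G) = 2 exactly.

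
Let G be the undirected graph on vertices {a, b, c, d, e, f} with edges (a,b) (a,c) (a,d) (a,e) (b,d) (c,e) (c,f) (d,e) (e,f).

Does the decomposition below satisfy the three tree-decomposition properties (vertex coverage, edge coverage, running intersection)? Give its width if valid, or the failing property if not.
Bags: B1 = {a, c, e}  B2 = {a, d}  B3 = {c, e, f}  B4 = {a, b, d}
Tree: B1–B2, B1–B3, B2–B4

A tree decomposition must satisfy three properties: every vertex lies in some bag; for every edge, both endpoints lie together in some bag; and for every vertex, the bags containing it form a connected subtree. Here edge (e,d) lies in no bag, so the decomposition is invalid.

No — edge (e,d) lies in no bag.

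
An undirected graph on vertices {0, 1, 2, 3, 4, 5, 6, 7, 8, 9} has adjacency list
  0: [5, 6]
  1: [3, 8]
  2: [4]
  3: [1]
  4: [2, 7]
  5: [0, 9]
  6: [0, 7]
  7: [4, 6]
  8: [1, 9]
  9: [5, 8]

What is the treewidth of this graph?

A width-1 tree decomposition is:
Bags: B1 = {2, 4}  B2 = {4, 7}  B3 = {6, 7}  B4 = {0, 6}  B5 = {0, 5}  B6 = {5, 9}  B7 = {8, 9}  B8 = {1, 8}  B9 = {1, 3}
Tree: B1–B2, B2–B3, B3–B4, B4–B5, B5–B6, B6–B7, B7–B8, B8–B9
Each bag holds 2 vertices, so the decomposition has width 1, which upper-bounds the treewidth. Any graph with an edge has treewidth ≥ 1, and G has the edge 2–4. Combining the bounds, tw(G) = 1.

1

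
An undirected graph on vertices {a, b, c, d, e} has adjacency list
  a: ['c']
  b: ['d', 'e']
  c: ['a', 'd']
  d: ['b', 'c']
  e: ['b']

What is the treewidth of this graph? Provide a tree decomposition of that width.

Each bag holds 2 vertices, so the decomposition has width 1, which upper-bounds the treewidth. G has an edge, so its treewidth is at least 1. Combining the bounds, tw(G) = 1.

Treewidth 1.
One such decomposition:
Bags: B1 = {a, c}  B2 = {c, d}  B3 = {b, d}  B4 = {b, e}
Tree: B1–B2, B2–B3, B3–B4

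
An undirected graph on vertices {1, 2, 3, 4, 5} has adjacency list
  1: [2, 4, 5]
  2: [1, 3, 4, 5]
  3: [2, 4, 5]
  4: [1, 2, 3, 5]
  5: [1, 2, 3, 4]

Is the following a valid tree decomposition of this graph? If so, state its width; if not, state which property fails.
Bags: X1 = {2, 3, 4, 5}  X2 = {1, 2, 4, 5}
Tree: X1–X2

Checking the three conditions: (i) the bags cover all of {1, 2, 3, 4, 5}; (ii) for each edge, some bag contains both endpoints; (iii) the bags containing any fixed vertex form a subtree. All hold, so the decomposition is valid with width 4 − 1 = 3.

Yes; width 3.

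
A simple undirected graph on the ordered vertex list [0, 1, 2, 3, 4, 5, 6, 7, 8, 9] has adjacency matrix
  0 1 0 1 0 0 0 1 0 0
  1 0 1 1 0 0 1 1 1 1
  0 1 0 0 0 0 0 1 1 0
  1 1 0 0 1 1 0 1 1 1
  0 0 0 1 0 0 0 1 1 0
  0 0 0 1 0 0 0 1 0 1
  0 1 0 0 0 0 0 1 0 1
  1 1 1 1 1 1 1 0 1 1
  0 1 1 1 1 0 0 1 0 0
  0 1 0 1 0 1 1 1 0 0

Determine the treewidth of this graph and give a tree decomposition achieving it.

Treewidth 3.
One optimal decomposition is:
Bags: B1 = {1, 3, 7, 9}  B2 = {1, 3, 7, 8}  B3 = {3, 5, 7, 9}  B4 = {1, 6, 7, 9}  B5 = {3, 4, 7, 8}  B6 = {0, 1, 3, 7}  B7 = {1, 2, 7, 8}
Tree: B1–B2, B1–B3, B1–B4, B2–B5, B1–B6, B2–B7

Each bag holds 4 vertices, so the decomposition has width 3, which upper-bounds the treewidth. Conversely, {1, 2, 7, 8} is a clique of size 4, and the vertices of any clique must share a bag in every tree decomposition; so some bag has ≥ 4 vertices and tw(G) ≥ 3. Combining the bounds, tw(G) = 3.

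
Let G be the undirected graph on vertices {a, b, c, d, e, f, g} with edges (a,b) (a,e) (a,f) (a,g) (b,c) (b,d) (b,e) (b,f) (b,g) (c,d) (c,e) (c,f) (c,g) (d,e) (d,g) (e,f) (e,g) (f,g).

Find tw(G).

4

A width-4 tree decomposition is:
Bags: B1 = {b, c, d, e, g}  B2 = {b, c, e, f, g}  B3 = {a, b, e, f, g}
Tree: B1–B2, B2–B3
Every bag has size at most 5, so the width is 5 − 1 = 4 and tw(G) ≤ 4. On the other hand G contains the 5-clique {b, c, d, e, g}. A clique must lie in a single bag of any decomposition, so no decomposition can have width below 4. Hence tw(G) = 4 exactly.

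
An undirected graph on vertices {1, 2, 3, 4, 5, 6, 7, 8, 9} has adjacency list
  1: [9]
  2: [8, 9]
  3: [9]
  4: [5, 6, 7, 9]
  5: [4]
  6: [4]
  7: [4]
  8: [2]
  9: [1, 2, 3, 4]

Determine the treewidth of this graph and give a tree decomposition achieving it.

Each bag holds 2 vertices, so the decomposition has width 1, which upper-bounds the treewidth. Since G has at least one edge (e.g. 4–9), it is not an edgeless graph, so tw(G) ≥ 1. Therefore the treewidth is 1.

Treewidth 1.
One such decomposition:
Bags: B1 = {4, 9}  B2 = {1, 9}  B3 = {2, 9}  B4 = {4, 6}  B5 = {4, 5}  B6 = {3, 9}  B7 = {4, 7}  B8 = {2, 8}
Tree: B1–B2, B2–B3, B1–B4, B1–B5, B1–B6, B5–B7, B3–B8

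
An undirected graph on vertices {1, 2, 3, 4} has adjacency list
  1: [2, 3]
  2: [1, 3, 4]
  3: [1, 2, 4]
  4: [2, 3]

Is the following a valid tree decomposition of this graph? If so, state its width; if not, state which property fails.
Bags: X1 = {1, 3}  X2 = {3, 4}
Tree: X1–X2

A tree decomposition must satisfy three properties: every vertex lies in some bag; for every edge, both endpoints lie together in some bag; and for every vertex, the bags containing it form a connected subtree. Here vertex 2 appears in no bag, so the decomposition is invalid.

No — vertex 2 appears in no bag.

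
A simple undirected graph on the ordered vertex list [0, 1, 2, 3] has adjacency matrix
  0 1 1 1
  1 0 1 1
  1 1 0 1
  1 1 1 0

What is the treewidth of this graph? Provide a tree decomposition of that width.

A single bag containing all 4 vertices is trivially a valid decomposition of width 3. Conversely, {0, 1, 2, 3} is a clique of size 4, and the vertices of any clique must share a bag in every tree decomposition; so some bag has ≥ 4 vertices and tw(G) ≥ 3. Combining the bounds, tw(G) = 3.

Treewidth 3.
Bags: B1 = {0, 1, 2, 3}
Tree: (single bag)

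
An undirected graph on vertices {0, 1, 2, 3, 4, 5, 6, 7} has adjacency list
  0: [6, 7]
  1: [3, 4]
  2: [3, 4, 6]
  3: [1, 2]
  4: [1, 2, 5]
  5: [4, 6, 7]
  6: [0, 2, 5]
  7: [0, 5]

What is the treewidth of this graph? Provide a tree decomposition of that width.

Each bag holds 3 vertices, so the decomposition has width 2, which upper-bounds the treewidth. The edges 1–3–2–4–1 form a cycle, so G is not a tree and its treewidth is at least 2. Therefore the treewidth is 2.

Treewidth 2.
One optimal decomposition is:
Bags: B1 = {1, 3, 4}  B2 = {2, 3, 4}  B3 = {2, 4, 5}  B4 = {2, 5, 6}  B5 = {5, 6, 7}  B6 = {0, 6, 7}
Tree: B1–B2, B2–B3, B3–B4, B4–B5, B5–B6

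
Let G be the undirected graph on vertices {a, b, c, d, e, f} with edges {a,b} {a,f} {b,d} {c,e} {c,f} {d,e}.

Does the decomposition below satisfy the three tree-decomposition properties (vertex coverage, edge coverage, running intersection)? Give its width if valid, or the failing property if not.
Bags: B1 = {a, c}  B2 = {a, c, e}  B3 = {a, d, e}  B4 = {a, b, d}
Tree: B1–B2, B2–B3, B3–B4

No — vertex f appears in no bag.

A tree decomposition must satisfy three properties: every vertex lies in some bag; for every edge, both endpoints lie together in some bag; and for every vertex, the bags containing it form a connected subtree. Here vertex f appears in no bag, so the decomposition is invalid.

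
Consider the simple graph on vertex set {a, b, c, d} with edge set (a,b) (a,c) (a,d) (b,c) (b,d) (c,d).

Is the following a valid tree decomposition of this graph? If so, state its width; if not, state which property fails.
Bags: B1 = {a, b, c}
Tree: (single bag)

A tree decomposition must satisfy three properties: every vertex lies in some bag; for every edge, both endpoints lie together in some bag; and for every vertex, the bags containing it form a connected subtree. Here vertex d appears in no bag, so the decomposition is invalid.

No — vertex d appears in no bag.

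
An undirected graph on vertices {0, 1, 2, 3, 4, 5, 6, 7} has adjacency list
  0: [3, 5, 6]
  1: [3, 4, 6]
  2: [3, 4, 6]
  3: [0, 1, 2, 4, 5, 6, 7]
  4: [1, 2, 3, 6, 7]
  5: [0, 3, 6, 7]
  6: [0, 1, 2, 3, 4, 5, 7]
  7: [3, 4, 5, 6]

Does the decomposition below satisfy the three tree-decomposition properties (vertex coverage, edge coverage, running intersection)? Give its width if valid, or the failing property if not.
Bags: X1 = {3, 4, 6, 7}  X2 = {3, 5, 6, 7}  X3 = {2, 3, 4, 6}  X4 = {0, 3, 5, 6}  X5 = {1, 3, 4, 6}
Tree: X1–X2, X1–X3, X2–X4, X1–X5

Every vertex of G appears in some bag (union = {0, 1, 2, 3, 4, 5, 6, 7}); every edge is covered by a bag; and for each vertex v the set of bags containing v is connected in the bag tree. The decomposition is therefore valid. The largest bag has 4 vertices, so the width is 3.

Yes; width 3.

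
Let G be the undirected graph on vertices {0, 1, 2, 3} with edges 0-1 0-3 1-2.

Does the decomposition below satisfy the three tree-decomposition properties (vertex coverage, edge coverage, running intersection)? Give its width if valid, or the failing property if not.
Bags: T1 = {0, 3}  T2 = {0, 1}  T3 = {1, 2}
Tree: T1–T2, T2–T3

Every vertex of G appears in some bag (union = {0, 1, 2, 3}); every edge is covered by a bag; and for each vertex v the set of bags containing v is connected in the bag tree. The decomposition is therefore valid. The largest bag has 2 vertices, so the width is 1.

Yes; width 1.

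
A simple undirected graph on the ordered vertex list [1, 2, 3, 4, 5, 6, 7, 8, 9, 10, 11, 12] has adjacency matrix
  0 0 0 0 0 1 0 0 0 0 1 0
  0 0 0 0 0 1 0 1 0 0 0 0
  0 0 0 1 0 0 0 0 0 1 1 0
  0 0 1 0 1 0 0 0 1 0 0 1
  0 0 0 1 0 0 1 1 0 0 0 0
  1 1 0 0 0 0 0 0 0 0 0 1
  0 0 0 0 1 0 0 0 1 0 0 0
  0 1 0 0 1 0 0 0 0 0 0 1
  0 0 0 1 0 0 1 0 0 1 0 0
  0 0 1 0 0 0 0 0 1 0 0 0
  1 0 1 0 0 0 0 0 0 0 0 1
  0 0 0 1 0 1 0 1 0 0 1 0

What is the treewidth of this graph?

A width-3 tree decomposition is:
Bags: B1 = {1, 2, 6, 8}  B2 = {1, 6, 8, 12}  B3 = {1, 8, 11, 12}  B4 = {5, 8, 11, 12}  B5 = {4, 5, 11, 12}  B6 = {3, 4, 5, 11}  B7 = {3, 4, 5, 7}  B8 = {3, 4, 7, 9}  B9 = {3, 7, 9, 10}
Tree: B1–B2, B2–B3, B3–B4, B4–B5, B5–B6, B6–B7, B7–B8, B8–B9
Each bag holds 4 vertices, so the decomposition has width 3, which upper-bounds the treewidth. For the lower bound: the 4 vertex sets {1,2,6}, {8}, {12}, {3,4,5,11} are disjoint, each induces a connected subgraph, and every pair is joined by at least one edge of G. Contracting each set to a single vertex therefore yields K_{4} as a minor, and since treewidth is minor-monotone, tw(G) ≥ tw(K_{4}) = 3. Hence tw(G) = 3 exactly.

3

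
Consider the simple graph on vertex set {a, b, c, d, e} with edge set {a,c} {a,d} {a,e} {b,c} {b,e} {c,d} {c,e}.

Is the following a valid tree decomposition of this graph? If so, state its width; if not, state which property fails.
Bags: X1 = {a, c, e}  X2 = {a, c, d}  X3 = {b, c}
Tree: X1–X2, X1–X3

No — edge (e,b) lies in no bag.

A tree decomposition must satisfy three properties: every vertex lies in some bag; for every edge, both endpoints lie together in some bag; and for every vertex, the bags containing it form a connected subtree. Here edge (e,b) lies in no bag, so the decomposition is invalid.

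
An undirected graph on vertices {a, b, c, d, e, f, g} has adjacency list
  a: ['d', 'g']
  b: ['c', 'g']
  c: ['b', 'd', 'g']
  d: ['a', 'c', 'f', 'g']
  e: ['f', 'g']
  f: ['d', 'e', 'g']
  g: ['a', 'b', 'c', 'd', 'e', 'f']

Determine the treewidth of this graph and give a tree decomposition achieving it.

The largest bag has 3 vertices, giving width 2; this decomposition certifies tw(G) ≤ 2. On the other hand G contains the 3-clique {d, f, g}. A clique must lie in a single bag of any decomposition, so no decomposition can have width below 2. Therefore the treewidth is 2.

Treewidth 2.
One such decomposition:
Bags: B1 = {c, d, g}  B2 = {d, f, g}  B3 = {e, f, g}  B4 = {a, d, g}  B5 = {b, c, g}
Tree: B1–B2, B2–B3, B2–B4, B1–B5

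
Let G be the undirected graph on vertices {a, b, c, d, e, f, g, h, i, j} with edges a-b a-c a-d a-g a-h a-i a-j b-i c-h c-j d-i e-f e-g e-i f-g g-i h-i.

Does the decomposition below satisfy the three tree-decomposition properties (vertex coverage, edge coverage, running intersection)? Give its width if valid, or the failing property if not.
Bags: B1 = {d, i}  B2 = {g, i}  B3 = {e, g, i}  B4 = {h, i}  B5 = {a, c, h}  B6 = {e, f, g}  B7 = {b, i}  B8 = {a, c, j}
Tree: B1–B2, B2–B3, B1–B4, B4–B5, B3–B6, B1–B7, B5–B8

A tree decomposition must satisfy three properties: every vertex lies in some bag; for every edge, both endpoints lie together in some bag; and for every vertex, the bags containing it form a connected subtree. Here edge (a,i) lies in no bag, so the decomposition is invalid.

No — edge (a,i) lies in no bag.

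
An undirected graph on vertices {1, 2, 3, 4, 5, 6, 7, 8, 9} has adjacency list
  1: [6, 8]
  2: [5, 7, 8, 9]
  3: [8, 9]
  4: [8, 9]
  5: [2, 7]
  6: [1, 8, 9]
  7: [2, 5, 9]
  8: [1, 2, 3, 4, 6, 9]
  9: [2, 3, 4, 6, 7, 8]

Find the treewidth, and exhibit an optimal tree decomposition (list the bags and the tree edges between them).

Each bag holds 3 vertices, so the decomposition has width 2, which upper-bounds the treewidth. For the lower bound, the 3 vertices {1, 6, 8} are pairwise adjacent, and any tree decomposition puts a clique entirely inside one bag — forcing width ≥ 2. Combining the bounds, tw(G) = 2.

Treewidth 2.
Bags: B1 = {4, 8, 9}  B2 = {2, 8, 9}  B3 = {3, 8, 9}  B4 = {6, 8, 9}  B5 = {2, 7, 9}  B6 = {1, 6, 8}  B7 = {2, 5, 7}
Tree: B1–B2, B2–B3, B3–B4, B2–B5, B4–B6, B5–B7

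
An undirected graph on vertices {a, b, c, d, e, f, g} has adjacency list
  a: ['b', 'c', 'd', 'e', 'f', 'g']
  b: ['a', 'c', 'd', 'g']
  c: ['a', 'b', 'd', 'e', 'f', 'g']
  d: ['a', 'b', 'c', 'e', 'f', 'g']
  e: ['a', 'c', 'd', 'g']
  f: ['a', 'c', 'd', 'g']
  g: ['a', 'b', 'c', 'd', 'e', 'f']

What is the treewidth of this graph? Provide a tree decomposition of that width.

Treewidth 4.
One optimal decomposition is:
Bags: B1 = {a, b, c, d, g}  B2 = {a, c, d, f, g}  B3 = {a, c, d, e, g}
Tree: B1–B2, B1–B3

The largest bag has 5 vertices, giving width 4; this decomposition certifies tw(G) ≤ 4. Conversely, {a, c, d, e, g} is a clique of size 5, and the vertices of any clique must share a bag in every tree decomposition; so some bag has ≥ 5 vertices and tw(G) ≥ 4. The upper and lower bounds meet at 4, so that is the treewidth.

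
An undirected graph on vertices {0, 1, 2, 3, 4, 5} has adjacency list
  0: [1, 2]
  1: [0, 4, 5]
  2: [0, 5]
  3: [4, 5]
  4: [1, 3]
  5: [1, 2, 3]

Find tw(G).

2

A width-2 tree decomposition is:
Bags: B1 = {3, 4, 5}  B2 = {1, 4, 5}  B3 = {1, 2, 5}  B4 = {0, 1, 2}
Tree: B1–B2, B2–B3, B3–B4
Each bag holds 3 vertices, so the decomposition has width 2, which upper-bounds the treewidth. The edges 3–4–1–5–3 form a cycle, so G is not a tree and its treewidth is at least 2. The upper and lower bounds meet at 2, so that is the treewidth.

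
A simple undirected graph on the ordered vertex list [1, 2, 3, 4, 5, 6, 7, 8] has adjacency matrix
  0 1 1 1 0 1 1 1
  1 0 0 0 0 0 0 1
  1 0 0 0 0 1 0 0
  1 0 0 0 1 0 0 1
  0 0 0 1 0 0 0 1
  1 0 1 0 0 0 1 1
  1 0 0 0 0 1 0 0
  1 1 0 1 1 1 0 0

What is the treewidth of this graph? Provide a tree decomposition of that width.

Each bag holds 3 vertices, so the decomposition has width 2, which upper-bounds the treewidth. On the other hand G contains the 3-clique {1, 2, 8}. A clique must lie in a single bag of any decomposition, so no decomposition can have width below 2. The upper and lower bounds meet at 2, so that is the treewidth.

Treewidth 2.
One such decomposition:
Bags: B1 = {1, 3, 6}  B2 = {1, 6, 7}  B3 = {1, 6, 8}  B4 = {1, 4, 8}  B5 = {4, 5, 8}  B6 = {1, 2, 8}
Tree: B1–B2, B2–B3, B3–B4, B4–B5, B3–B6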